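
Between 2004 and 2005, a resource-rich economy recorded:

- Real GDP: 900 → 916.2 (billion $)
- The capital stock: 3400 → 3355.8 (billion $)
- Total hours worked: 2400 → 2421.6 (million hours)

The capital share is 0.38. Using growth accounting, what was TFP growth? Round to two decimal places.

Real GDP growth = (916.2 − 900) / 900 = 1.8%.
The capital stock growth = (3355.8 − 3400) / 3400 = -1.3%.
Total hours worked growth = (2421.6 − 2400) / 2400 = 0.9%.
Labor's share = 1 − 0.38 = 0.62.
The capital stock: 0.38 × (-1.3) = -0.494 pp.
Total hours worked: 0.62 × 0.9 = 0.558 pp.
TFP growth = 1.8 − 0.064 = 1.736%.

1.74%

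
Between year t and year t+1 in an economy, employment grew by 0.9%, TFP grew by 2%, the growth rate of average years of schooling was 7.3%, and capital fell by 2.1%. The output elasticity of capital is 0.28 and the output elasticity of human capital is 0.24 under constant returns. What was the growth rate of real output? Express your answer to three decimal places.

3.596%

Labor's share = 1 − 0.28 − 0.24 = 0.48.
Capital: 0.28 × (-2.1) = -0.588 pp.
Average years of schooling: 0.24 × 7.3 = 1.752 pp.
Employment: 0.48 × 0.9 = 0.432 pp.
Output growth = 2 + 1.596 = 3.596%.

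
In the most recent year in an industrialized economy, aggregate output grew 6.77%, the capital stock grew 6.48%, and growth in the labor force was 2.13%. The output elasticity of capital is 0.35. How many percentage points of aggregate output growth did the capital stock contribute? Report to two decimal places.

Contribution = share × growth = 0.35 × 6.48 = 2.268 pp.

2.27 percentage points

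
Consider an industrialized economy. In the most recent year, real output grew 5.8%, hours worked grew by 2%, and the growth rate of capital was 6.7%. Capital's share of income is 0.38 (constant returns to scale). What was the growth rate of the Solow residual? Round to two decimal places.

The Solow residual growth was 2.01%.

Labor's share = 1 − 0.38 = 0.62.
Capital: 0.38 × 6.7 = 2.546 pp.
Hours worked: 0.62 × 2 = 1.24 pp.
TFP growth = 5.8 − 3.786 = 2.014%.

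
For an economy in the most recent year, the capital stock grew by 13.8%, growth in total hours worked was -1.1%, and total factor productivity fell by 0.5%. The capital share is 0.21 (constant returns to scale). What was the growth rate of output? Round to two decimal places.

Labor's share = 1 − 0.21 = 0.79.
The capital stock: 0.21 × 13.8 = 2.898 pp.
Total hours worked: 0.79 × (-1.1) = -0.869 pp.
Output growth = -0.5 + 2.029 = 1.529%.

Output growth was 1.53%.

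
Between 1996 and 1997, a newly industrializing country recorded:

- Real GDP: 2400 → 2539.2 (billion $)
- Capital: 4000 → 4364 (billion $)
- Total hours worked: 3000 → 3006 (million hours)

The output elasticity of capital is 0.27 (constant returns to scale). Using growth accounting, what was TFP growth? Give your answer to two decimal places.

3.20%

Real GDP growth = (2539.2 − 2400) / 2400 = 5.8%.
Capital growth = (4364 − 4000) / 4000 = 9.1%.
Total hours worked growth = (3006 − 3000) / 3000 = 0.2%.
Labor's share = 1 − 0.27 = 0.73.
Capital: 0.27 × 9.1 = 2.457 pp.
Total hours worked: 0.73 × 0.2 = 0.146 pp.
TFP growth = 5.8 − 2.603 = 3.197%.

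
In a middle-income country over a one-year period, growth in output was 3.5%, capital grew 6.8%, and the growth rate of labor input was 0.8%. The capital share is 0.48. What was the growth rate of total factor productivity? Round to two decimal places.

-0.18%

Labor's share = 1 − 0.48 = 0.52.
Capital: 0.48 × 6.8 = 3.264 pp.
Labor input: 0.52 × 0.8 = 0.416 pp.
TFP growth = 3.5 − 3.68 = -0.18%.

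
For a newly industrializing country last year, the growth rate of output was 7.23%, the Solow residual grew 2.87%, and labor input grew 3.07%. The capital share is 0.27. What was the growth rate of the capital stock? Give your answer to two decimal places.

Labor's share = 1 − 0.27 = 0.73.
gY = gA + 0.73×3.07 + 0.27×g.
0.27×g = 7.23 − 2.87 − 2.2411 = 2.1189.
g = 2.1189 / 0.27 = 7.8478%.

7.85%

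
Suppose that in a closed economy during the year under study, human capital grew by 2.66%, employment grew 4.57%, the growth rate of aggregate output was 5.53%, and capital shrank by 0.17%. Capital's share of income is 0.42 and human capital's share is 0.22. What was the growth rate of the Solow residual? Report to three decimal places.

Labor's share = 1 − 0.42 − 0.22 = 0.36.
Capital: 0.42 × (-0.17) = -0.0714 pp.
Human capital: 0.22 × 2.66 = 0.5852 pp.
Employment: 0.36 × 4.57 = 1.6452 pp.
TFP growth = 5.53 − 2.159 = 3.371%.

3.371%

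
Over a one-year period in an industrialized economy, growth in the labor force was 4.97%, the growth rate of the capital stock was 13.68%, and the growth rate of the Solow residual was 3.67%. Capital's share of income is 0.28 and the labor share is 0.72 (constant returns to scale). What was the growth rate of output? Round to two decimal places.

Labor's share = 1 − 0.28 = 0.72.
The capital stock: 0.28 × 13.68 = 3.8304 pp.
The labor force: 0.72 × 4.97 = 3.5784 pp.
Output growth = 3.67 + 7.4088 = 11.0788%.

11.08%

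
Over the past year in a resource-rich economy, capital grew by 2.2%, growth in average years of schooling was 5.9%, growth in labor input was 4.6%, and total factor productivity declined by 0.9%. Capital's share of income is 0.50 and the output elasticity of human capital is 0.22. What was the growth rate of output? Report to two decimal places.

2.79%

Labor's share = 1 − 0.5 − 0.22 = 0.28.
Capital: 0.5 × 2.2 = 1.1 pp.
Average years of schooling: 0.22 × 5.9 = 1.298 pp.
Labor input: 0.28 × 4.6 = 1.288 pp.
Output growth = -0.9 + 3.686 = 2.786%.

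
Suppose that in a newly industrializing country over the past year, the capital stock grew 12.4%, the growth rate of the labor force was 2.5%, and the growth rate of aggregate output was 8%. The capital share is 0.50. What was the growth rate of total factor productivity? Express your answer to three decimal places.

Total factor productivity growth was 0.550%.

Labor's share = 1 − 0.5 = 0.5.
The capital stock: 0.5 × 12.4 = 6.2 pp.
The labor force: 0.5 × 2.5 = 1.25 pp.
TFP growth = 8 − 7.45 = 0.55%.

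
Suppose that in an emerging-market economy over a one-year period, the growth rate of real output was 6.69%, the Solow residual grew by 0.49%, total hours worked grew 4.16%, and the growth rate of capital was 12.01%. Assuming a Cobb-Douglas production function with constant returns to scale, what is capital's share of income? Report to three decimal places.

Capital's share of income is 0.260.

gY = gA + α·gK + (1−α)·gL, so gY − gA − gL = α(gK − gL).
6.69 − 0.49 − 4.16 = α × (12.01 − 4.16).
2.04 = 7.85 α, so α = 0.25987.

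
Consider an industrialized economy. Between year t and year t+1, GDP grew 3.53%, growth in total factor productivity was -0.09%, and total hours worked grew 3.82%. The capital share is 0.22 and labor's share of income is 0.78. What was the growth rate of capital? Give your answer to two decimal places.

Capital growth was 2.91%.

Labor's share = 1 − 0.22 = 0.78.
gY = gA + 0.78×3.82 + 0.22×g.
0.22×g = 3.53 + 0.09 − 2.9796 = 0.6404.
g = 0.6404 / 0.22 = 2.9109%.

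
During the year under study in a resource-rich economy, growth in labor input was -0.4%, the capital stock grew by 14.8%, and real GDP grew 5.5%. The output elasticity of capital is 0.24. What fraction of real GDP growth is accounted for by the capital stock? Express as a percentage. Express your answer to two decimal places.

The capital stock accounted for 64.58% of growth.

The capital stock contributed 0.24 × 14.8 = 3.552 pp.
Share of growth = 3.552 / 5.5 × 100 = 64.5818%.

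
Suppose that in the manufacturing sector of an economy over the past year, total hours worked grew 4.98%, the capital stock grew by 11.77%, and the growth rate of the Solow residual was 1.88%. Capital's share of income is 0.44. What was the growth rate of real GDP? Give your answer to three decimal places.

Labor's share = 1 − 0.44 = 0.56.
The capital stock: 0.44 × 11.77 = 5.1788 pp.
Total hours worked: 0.56 × 4.98 = 2.7888 pp.
Output growth = 1.88 + 7.9676 = 9.8476%.

9.848%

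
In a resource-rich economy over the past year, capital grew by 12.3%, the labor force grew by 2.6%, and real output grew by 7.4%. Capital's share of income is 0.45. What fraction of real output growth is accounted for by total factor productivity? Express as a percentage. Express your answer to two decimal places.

Total factor productivity accounted for 5.88% of growth.

Labor's share = 1 − 0.45 = 0.55.
Capital: 0.45 × 12.3 = 5.535 pp.
The labor force: 0.55 × 2.6 = 1.43 pp.
TFP growth = 7.4 − 6.965 = 0.435%.
TFP share of growth = 0.435 / 7.4 × 100 = 5.8784%.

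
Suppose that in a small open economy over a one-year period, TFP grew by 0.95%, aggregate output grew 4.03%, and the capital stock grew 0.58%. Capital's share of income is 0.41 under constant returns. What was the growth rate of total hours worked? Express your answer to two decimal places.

Labor's share = 1 − 0.41 = 0.59.
gY = gA + 0.41×0.58 + 0.59×g.
0.59×g = 4.03 − 0.95 − 0.2378 = 2.8422.
g = 2.8422 / 0.59 = 4.8173%.

Total hours worked growth was 4.82%.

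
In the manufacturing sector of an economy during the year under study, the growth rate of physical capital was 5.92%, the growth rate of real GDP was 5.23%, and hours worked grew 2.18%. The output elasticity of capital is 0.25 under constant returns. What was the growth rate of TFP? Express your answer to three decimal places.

TFP grew 2.115%.

Labor's share = 1 − 0.25 = 0.75.
Physical capital: 0.25 × 5.92 = 1.48 pp.
Hours worked: 0.75 × 2.18 = 1.635 pp.
TFP growth = 5.23 − 3.115 = 2.115%.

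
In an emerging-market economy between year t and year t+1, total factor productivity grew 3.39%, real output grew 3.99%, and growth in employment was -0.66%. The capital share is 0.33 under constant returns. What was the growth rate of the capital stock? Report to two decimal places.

3.16%

Labor's share = 1 − 0.33 = 0.67.
gY = gA + 0.67×(-0.66) + 0.33×g.
0.33×g = 3.99 − 3.39 + 0.4422 = 1.0422.
g = 1.0422 / 0.33 = 3.1582%.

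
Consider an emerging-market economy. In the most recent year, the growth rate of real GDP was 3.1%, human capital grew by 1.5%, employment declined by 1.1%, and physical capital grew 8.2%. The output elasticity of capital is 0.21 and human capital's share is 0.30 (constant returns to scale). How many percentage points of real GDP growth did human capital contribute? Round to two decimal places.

0.45 percentage points

Contribution = share × growth = 0.3 × 1.5 = 0.45 pp.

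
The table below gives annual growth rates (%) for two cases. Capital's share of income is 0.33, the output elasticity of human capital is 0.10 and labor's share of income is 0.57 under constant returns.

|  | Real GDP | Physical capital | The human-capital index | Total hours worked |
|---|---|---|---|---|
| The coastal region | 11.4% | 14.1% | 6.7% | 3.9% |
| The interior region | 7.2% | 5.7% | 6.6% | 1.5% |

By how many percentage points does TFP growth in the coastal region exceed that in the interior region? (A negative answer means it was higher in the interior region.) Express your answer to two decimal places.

Labor's share = 1 − 0.33 − 0.1 = 0.57.
The coastal region: TFP = 11.4 − 4.653 − 0.67 − 2.223 = 3.854%.
The interior region: TFP = 7.2 − 1.881 − 0.66 − 0.855 = 3.804%.
Difference = 3.854 − (3.804) = 0.05 pp.

0.05 percentage points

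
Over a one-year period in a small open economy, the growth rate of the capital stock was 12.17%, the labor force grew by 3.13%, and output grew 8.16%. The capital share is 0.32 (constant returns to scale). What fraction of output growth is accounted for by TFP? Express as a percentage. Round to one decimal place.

Labor's share = 1 − 0.32 = 0.68.
The capital stock: 0.32 × 12.17 = 3.8944 pp.
The labor force: 0.68 × 3.13 = 2.1284 pp.
TFP growth = 8.16 − 6.0228 = 2.1372%.
TFP share of growth = 2.1372 / 8.16 × 100 = 26.191%.

TFP accounted for 26.2% of growth.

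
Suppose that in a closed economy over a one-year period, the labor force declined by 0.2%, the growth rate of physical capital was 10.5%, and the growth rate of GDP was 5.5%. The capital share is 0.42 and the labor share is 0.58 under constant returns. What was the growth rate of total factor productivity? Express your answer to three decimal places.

1.206%

Labor's share = 1 − 0.42 = 0.58.
Physical capital: 0.42 × 10.5 = 4.41 pp.
The labor force: 0.58 × (-0.2) = -0.116 pp.
TFP growth = 5.5 − 4.294 = 1.206%.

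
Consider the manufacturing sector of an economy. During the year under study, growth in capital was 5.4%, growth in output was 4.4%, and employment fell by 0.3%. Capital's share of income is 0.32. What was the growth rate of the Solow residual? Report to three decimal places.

Labor's share = 1 − 0.32 = 0.68.
Capital: 0.32 × 5.4 = 1.728 pp.
Employment: 0.68 × (-0.3) = -0.204 pp.
TFP growth = 4.4 − 1.524 = 2.876%.

2.876%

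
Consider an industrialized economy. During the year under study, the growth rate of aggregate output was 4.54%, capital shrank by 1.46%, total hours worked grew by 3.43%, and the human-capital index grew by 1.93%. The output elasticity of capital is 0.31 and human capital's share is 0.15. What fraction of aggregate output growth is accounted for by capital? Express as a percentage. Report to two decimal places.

Capital accounted for -9.97% of growth.

Capital contributed 0.31 × (-1.46) = -0.4526 pp.
Share of growth = -0.4526 / 4.54 × 100 = -9.9692%.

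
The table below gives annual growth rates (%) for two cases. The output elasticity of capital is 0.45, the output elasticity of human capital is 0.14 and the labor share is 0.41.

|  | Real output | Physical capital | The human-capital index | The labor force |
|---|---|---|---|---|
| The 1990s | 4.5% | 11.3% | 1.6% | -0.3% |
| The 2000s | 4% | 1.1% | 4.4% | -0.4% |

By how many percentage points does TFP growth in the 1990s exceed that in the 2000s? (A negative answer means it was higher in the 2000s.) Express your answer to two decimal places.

-3.74 percentage points

Labor's share = 1 − 0.45 − 0.14 = 0.41.
The 1990s: TFP = 4.5 − 5.085 − 0.224 + 0.123 = -0.686%.
The 2000s: TFP = 4 − 0.495 − 0.616 + 0.164 = 3.053%.
Difference = -0.686 − (3.053) = -3.739 pp.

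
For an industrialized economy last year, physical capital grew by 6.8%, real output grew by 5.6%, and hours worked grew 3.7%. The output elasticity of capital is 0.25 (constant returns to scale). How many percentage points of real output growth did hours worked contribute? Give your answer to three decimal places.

2.775 pp

Labor's share = 1 − 0.25 = 0.75.
Contribution = share × growth = 0.75 × 3.7 = 2.775 pp.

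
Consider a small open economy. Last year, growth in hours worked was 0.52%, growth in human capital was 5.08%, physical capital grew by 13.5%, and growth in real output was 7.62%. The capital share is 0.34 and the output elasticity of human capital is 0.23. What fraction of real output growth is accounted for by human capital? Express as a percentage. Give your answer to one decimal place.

Human capital contributed 0.23 × 5.08 = 1.1684 pp.
Share of growth = 1.1684 / 7.62 × 100 = 15.333%.

Human capital accounted for 15.3% of growth.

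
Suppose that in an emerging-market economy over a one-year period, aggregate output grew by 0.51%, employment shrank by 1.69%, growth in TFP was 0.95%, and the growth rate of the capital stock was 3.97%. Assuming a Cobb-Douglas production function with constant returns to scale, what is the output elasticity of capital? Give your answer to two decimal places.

0.22

gY = gA + α·gK + (1−α)·gL, so gY − gA − gL = α(gK − gL).
0.51 − 0.95 + 1.69 = α × (3.97 − (-1.69)).
1.25 = 5.66 α, so α = 0.2208.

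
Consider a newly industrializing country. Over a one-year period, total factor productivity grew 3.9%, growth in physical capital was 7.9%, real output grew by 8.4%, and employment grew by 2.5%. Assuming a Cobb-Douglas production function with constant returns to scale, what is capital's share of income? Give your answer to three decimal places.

gY = gA + α·gK + (1−α)·gL, so gY − gA − gL = α(gK − gL).
8.4 − 3.9 − 2.5 = α × (7.9 − 2.5).
2 = 5.4 α, so α = 0.37037.

0.370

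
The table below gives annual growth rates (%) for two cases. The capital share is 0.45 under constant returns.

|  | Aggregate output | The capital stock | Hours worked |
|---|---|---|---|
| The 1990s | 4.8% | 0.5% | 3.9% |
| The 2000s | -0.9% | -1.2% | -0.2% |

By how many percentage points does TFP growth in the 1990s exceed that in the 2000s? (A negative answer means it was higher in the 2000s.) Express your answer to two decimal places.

2.68 percentage points

Labor's share = 1 − 0.45 = 0.55.
The 1990s: TFP = 4.8 − 0.225 − 2.145 = 2.43%.
The 2000s: TFP = -0.9 + 0.54 + 0.11 = -0.25%.
Difference = 2.43 − (-0.25) = 2.68 pp.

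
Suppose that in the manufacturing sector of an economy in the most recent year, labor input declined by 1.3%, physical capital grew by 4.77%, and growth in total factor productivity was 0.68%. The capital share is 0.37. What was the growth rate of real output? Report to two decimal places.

1.63%

Labor's share = 1 − 0.37 = 0.63.
Physical capital: 0.37 × 4.77 = 1.7649 pp.
Labor input: 0.63 × (-1.3) = -0.819 pp.
Output growth = 0.68 + 0.9459 = 1.6259%.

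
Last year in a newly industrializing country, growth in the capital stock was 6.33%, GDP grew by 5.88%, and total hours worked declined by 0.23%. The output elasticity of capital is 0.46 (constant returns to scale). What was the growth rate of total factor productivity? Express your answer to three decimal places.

Labor's share = 1 − 0.46 = 0.54.
The capital stock: 0.46 × 6.33 = 2.9118 pp.
Total hours worked: 0.54 × (-0.23) = -0.1242 pp.
TFP growth = 5.88 − 2.7876 = 3.0924%.

3.092%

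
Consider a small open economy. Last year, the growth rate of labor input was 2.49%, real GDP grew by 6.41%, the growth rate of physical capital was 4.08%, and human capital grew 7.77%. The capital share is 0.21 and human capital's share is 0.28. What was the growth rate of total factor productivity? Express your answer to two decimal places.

2.11%

Labor's share = 1 − 0.21 − 0.28 = 0.51.
Physical capital: 0.21 × 4.08 = 0.8568 pp.
Human capital: 0.28 × 7.77 = 2.1756 pp.
Labor input: 0.51 × 2.49 = 1.2699 pp.
TFP growth = 6.41 − 4.3023 = 2.1077%.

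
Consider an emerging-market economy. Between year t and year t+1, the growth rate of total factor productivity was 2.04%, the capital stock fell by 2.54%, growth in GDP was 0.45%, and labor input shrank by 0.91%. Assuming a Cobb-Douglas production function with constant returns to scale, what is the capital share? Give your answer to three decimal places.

The capital share is 0.417.

gY = gA + α·gK + (1−α)·gL, so gY − gA − gL = α(gK − gL).
0.45 − 2.04 + 0.91 = α × (-2.54 − (-0.91)).
-0.68 = -1.63 α, so α = 0.41718.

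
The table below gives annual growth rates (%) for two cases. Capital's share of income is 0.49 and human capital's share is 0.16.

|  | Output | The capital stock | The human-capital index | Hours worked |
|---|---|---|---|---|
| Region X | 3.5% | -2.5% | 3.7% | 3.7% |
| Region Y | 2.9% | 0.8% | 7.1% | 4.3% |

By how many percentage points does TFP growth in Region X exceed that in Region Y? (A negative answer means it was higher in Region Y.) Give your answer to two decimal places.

2.97 percentage points

Labor's share = 1 − 0.49 − 0.16 = 0.35.
Region X: TFP = 3.5 + 1.225 − 0.592 − 1.295 = 2.838%.
Region Y: TFP = 2.9 − 0.392 − 1.136 − 1.505 = -0.133%.
Difference = 2.838 − (-0.133) = 2.971 pp.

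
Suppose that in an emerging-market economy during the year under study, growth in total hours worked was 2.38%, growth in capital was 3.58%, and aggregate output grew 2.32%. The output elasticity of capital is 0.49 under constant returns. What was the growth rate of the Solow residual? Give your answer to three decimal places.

-0.648%

Labor's share = 1 − 0.49 = 0.51.
Capital: 0.49 × 3.58 = 1.7542 pp.
Total hours worked: 0.51 × 2.38 = 1.2138 pp.
TFP growth = 2.32 − 2.968 = -0.648%.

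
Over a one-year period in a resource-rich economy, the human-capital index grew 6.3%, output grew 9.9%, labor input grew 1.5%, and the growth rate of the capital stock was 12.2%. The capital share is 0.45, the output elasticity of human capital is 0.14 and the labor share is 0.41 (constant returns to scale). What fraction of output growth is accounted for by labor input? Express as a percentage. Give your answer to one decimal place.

6.2%

Labor's share = 1 − 0.45 − 0.14 = 0.41.
Labor input contributed 0.41 × 1.5 = 0.615 pp.
Share of growth = 0.615 / 9.9 × 100 = 6.212%.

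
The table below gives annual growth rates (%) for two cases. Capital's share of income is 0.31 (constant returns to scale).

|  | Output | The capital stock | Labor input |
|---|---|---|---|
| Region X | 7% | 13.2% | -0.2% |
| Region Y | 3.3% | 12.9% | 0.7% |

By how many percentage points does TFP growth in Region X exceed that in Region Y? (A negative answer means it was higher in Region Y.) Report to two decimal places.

4.23 percentage points

Labor's share = 1 − 0.31 = 0.69.
Region X: TFP = 7 − 4.092 + 0.138 = 3.046%.
Region Y: TFP = 3.3 − 3.999 − 0.483 = -1.182%.
Difference = 3.046 − (-1.182) = 4.228 pp.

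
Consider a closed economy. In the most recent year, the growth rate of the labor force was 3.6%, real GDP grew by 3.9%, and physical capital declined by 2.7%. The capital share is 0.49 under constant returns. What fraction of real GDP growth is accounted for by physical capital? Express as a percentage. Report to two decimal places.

Physical capital contributed 0.49 × (-2.7) = -1.323 pp.
Share of growth = -1.323 / 3.9 × 100 = -33.9231%.

-33.92%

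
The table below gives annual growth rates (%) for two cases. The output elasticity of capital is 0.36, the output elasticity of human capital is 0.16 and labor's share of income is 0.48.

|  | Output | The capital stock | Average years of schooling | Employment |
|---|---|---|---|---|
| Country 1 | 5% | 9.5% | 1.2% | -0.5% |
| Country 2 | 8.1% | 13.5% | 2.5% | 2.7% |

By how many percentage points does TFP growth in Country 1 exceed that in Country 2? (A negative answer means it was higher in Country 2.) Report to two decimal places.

0.08 percentage points

Labor's share = 1 − 0.36 − 0.16 = 0.48.
Country 1: TFP = 5 − 3.42 − 0.192 + 0.24 = 1.628%.
Country 2: TFP = 8.1 − 4.86 − 0.4 − 1.296 = 1.544%.
Difference = 1.628 − (1.544) = 0.084 pp.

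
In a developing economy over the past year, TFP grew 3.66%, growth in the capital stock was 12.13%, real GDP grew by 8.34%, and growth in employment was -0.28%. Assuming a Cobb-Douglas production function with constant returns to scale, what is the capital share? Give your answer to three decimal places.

gY = gA + α·gK + (1−α)·gL, so gY − gA − gL = α(gK − gL).
8.34 − 3.66 + 0.28 = α × (12.13 − (-0.28)).
4.96 = 12.41 α, so α = 0.39968.

0.400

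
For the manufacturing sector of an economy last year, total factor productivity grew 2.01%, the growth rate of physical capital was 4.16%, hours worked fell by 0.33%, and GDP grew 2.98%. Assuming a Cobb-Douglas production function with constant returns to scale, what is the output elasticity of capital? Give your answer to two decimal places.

gY = gA + α·gK + (1−α)·gL, so gY − gA − gL = α(gK − gL).
2.98 − 2.01 + 0.33 = α × (4.16 − (-0.33)).
1.3 = 4.49 α, so α = 0.2895.

0.29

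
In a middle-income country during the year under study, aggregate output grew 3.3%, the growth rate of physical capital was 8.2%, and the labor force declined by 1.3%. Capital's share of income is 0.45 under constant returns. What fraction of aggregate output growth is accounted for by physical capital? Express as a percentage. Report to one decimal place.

Physical capital accounted for 111.8% of growth.

Physical capital contributed 0.45 × 8.2 = 3.69 pp.
Share of growth = 3.69 / 3.3 × 100 = 111.818%.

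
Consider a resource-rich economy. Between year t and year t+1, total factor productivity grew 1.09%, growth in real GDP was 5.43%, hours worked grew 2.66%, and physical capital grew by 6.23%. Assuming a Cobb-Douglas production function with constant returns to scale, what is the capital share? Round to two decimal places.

0.47

gY = gA + α·gK + (1−α)·gL, so gY − gA − gL = α(gK − gL).
5.43 − 1.09 − 2.66 = α × (6.23 − 2.66).
1.68 = 3.57 α, so α = 0.4706.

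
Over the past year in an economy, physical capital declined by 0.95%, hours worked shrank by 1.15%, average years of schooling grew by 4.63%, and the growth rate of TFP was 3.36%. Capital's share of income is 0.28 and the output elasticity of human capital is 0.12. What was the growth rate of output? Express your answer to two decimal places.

2.96%

Labor's share = 1 − 0.28 − 0.12 = 0.6.
Physical capital: 0.28 × (-0.95) = -0.266 pp.
Average years of schooling: 0.12 × 4.63 = 0.5556 pp.
Hours worked: 0.6 × (-1.15) = -0.69 pp.
Output growth = 3.36 + (-0.4004) = 2.9596%.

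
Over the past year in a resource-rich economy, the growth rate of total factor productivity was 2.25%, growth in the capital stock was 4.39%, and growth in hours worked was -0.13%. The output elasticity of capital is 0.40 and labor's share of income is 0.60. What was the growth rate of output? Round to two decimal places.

Labor's share = 1 − 0.4 = 0.6.
The capital stock: 0.4 × 4.39 = 1.756 pp.
Hours worked: 0.6 × (-0.13) = -0.078 pp.
Output growth = 2.25 + 1.678 = 3.928%.

3.93%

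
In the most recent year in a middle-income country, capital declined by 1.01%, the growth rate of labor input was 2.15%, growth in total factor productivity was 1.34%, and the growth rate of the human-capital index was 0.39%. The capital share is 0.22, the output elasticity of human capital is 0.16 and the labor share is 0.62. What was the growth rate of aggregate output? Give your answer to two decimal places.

Labor's share = 1 − 0.22 − 0.16 = 0.62.
Capital: 0.22 × (-1.01) = -0.2222 pp.
The human-capital index: 0.16 × 0.39 = 0.0624 pp.
Labor input: 0.62 × 2.15 = 1.333 pp.
Output growth = 1.34 + 1.1732 = 2.5132%.

2.51%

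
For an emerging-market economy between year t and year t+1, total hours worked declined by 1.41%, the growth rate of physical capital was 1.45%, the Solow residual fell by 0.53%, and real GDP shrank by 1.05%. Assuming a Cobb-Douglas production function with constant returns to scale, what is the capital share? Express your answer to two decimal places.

gY = gA + α·gK + (1−α)·gL, so gY − gA − gL = α(gK − gL).
-1.05 + 0.53 + 1.41 = α × (1.45 − (-1.41)).
0.89 = 2.86 α, so α = 0.3112.

α = 0.31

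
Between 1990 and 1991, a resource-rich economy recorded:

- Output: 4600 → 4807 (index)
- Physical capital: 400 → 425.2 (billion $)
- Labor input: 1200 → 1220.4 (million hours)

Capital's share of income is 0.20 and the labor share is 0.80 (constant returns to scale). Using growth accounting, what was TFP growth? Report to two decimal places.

Output growth = (4807 − 4600) / 4600 = 4.5%.
Physical capital growth = (425.2 − 400) / 400 = 6.3%.
Labor input growth = (1220.4 − 1200) / 1200 = 1.7%.
Labor's share = 1 − 0.2 = 0.8.
Physical capital: 0.2 × 6.3 = 1.26 pp.
Labor input: 0.8 × 1.7 = 1.36 pp.
TFP growth = 4.5 − 2.62 = 1.88%.

TFP grew 1.88%.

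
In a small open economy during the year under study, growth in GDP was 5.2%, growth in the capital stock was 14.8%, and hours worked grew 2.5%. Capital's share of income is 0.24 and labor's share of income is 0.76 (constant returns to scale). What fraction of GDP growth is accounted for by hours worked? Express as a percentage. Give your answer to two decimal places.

Labor's share = 1 − 0.24 = 0.76.
Hours worked contributed 0.76 × 2.5 = 1.9 pp.
Share of growth = 1.9 / 5.2 × 100 = 36.5385%.

Hours worked accounted for 36.54% of growth.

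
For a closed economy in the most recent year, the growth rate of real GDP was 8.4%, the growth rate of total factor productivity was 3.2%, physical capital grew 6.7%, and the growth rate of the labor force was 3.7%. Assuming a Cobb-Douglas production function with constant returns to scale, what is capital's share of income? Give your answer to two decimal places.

gY = gA + α·gK + (1−α)·gL, so gY − gA − gL = α(gK − gL).
8.4 − 3.2 − 3.7 = α × (6.7 − 3.7).
1.5 = 3 α, so α = 0.5.

α = 0.50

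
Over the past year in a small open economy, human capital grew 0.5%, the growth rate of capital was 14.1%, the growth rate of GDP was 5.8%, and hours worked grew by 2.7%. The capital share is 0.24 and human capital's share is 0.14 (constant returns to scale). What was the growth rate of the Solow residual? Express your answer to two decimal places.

0.67%

Labor's share = 1 − 0.24 − 0.14 = 0.62.
Capital: 0.24 × 14.1 = 3.384 pp.
Human capital: 0.14 × 0.5 = 0.07 pp.
Hours worked: 0.62 × 2.7 = 1.674 pp.
TFP growth = 5.8 − 5.128 = 0.672%.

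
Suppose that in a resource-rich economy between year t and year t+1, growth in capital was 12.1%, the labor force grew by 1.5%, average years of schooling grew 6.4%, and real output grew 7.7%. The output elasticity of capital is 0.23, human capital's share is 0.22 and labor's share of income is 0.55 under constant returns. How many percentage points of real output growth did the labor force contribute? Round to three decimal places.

0.825

Labor's share = 1 − 0.23 − 0.22 = 0.55.
Contribution = share × growth = 0.55 × 1.5 = 0.825 pp.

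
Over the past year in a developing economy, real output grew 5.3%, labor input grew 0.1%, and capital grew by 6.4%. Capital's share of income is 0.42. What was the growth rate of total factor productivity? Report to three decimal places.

2.554%

Labor's share = 1 − 0.42 = 0.58.
Capital: 0.42 × 6.4 = 2.688 pp.
Labor input: 0.58 × 0.1 = 0.058 pp.
TFP growth = 5.3 − 2.746 = 2.554%.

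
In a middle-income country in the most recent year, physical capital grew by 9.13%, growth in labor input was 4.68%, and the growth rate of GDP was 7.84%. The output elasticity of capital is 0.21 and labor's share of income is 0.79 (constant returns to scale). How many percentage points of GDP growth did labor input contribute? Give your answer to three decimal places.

3.697 percentage points

Labor's share = 1 − 0.21 = 0.79.
Contribution = share × growth = 0.79 × 4.68 = 3.6972 pp.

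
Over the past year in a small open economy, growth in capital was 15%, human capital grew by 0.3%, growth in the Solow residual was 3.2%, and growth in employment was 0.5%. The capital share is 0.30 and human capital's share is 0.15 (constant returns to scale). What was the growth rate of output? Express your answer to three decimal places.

Labor's share = 1 − 0.3 − 0.15 = 0.55.
Capital: 0.3 × 15 = 4.5 pp.
Human capital: 0.15 × 0.3 = 0.045 pp.
Employment: 0.55 × 0.5 = 0.275 pp.
Output growth = 3.2 + 4.82 = 8.02%.

8.020%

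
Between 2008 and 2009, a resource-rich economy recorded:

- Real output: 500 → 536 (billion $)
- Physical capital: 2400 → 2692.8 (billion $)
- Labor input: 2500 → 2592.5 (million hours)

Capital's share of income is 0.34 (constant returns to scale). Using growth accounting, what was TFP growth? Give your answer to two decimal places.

Real output growth = (536 − 500) / 500 = 7.2%.
Physical capital growth = (2692.8 − 2400) / 2400 = 12.2%.
Labor input growth = (2592.5 − 2500) / 2500 = 3.7%.
Labor's share = 1 − 0.34 = 0.66.
Physical capital: 0.34 × 12.2 = 4.148 pp.
Labor input: 0.66 × 3.7 = 2.442 pp.
TFP growth = 7.2 − 6.59 = 0.61%.

0.61%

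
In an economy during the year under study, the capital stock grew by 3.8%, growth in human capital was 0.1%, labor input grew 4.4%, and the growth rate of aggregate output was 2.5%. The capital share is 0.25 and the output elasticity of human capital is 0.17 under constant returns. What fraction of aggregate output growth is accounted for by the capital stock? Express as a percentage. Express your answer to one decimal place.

The capital stock contributed 0.25 × 3.8 = 0.95 pp.
Share of growth = 0.95 / 2.5 × 100 = 38%.

38.0%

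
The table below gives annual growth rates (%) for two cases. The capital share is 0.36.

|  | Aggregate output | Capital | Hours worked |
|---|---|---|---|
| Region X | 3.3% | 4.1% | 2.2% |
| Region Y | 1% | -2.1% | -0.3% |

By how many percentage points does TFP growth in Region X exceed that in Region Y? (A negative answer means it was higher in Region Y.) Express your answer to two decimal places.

Labor's share = 1 − 0.36 = 0.64.
Region X: TFP = 3.3 − 1.476 − 1.408 = 0.416%.
Region Y: TFP = 1 + 0.756 + 0.192 = 1.948%.
Difference = 0.416 − (1.948) = -1.532 pp.

-1.53 percentage points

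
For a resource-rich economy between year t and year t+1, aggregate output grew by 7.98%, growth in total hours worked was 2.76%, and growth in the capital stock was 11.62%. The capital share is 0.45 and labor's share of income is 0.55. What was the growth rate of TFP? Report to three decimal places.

1.233%

Labor's share = 1 − 0.45 = 0.55.
The capital stock: 0.45 × 11.62 = 5.229 pp.
Total hours worked: 0.55 × 2.76 = 1.518 pp.
TFP growth = 7.98 − 6.747 = 1.233%.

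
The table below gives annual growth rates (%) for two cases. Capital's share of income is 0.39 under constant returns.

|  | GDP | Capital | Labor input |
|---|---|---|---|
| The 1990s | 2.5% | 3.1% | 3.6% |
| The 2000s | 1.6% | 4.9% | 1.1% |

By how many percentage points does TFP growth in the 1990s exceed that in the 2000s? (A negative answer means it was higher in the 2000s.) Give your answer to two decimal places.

Labor's share = 1 − 0.39 = 0.61.
The 1990s: TFP = 2.5 − 1.209 − 2.196 = -0.905%.
The 2000s: TFP = 1.6 − 1.911 − 0.671 = -0.982%.
Difference = -0.905 − (-0.982) = 0.077 pp.

0.08 percentage points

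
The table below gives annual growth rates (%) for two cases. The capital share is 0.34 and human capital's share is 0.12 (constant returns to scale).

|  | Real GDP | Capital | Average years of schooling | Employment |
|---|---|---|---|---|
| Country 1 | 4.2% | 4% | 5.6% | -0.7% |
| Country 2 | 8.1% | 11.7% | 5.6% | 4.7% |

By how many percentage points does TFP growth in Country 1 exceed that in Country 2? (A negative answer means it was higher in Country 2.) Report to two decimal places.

Labor's share = 1 − 0.34 − 0.12 = 0.54.
Country 1: TFP = 4.2 − 1.36 − 0.672 + 0.378 = 2.546%.
Country 2: TFP = 8.1 − 3.978 − 0.672 − 2.538 = 0.912%.
Difference = 2.546 − (0.912) = 1.634 pp.

1.63 percentage points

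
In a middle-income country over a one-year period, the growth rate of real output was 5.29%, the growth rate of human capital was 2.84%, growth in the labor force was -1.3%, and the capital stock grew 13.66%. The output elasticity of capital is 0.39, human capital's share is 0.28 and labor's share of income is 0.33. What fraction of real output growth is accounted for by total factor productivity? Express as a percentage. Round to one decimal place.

-7.6%

Labor's share = 1 − 0.39 − 0.28 = 0.33.
The capital stock: 0.39 × 13.66 = 5.3274 pp.
Human capital: 0.28 × 2.84 = 0.7952 pp.
The labor force: 0.33 × (-1.3) = -0.429 pp.
TFP growth = 5.29 − 5.6936 = -0.4036%.
TFP share of growth = -0.4036 / 5.29 × 100 = -7.629%.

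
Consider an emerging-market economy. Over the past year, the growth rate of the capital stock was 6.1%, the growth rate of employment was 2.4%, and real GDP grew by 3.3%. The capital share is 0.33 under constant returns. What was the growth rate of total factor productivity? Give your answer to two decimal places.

Labor's share = 1 − 0.33 = 0.67.
The capital stock: 0.33 × 6.1 = 2.013 pp.
Employment: 0.67 × 2.4 = 1.608 pp.
TFP growth = 3.3 − 3.621 = -0.321%.

-0.32%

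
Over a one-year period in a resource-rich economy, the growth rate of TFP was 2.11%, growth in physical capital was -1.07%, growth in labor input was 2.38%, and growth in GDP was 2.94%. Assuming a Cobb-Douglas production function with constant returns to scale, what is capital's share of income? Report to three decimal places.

gY = gA + α·gK + (1−α)·gL, so gY − gA − gL = α(gK − gL).
2.94 − 2.11 − 2.38 = α × (-1.07 − 2.38).
-1.55 = -3.45 α, so α = 0.44928.

0.449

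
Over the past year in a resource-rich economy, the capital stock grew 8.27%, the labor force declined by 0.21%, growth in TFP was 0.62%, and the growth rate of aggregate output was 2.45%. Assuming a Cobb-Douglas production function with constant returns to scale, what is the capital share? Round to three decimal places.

gY = gA + α·gK + (1−α)·gL, so gY − gA − gL = α(gK − gL).
2.45 − 0.62 + 0.21 = α × (8.27 − (-0.21)).
2.04 = 8.48 α, so α = 0.24057.

0.241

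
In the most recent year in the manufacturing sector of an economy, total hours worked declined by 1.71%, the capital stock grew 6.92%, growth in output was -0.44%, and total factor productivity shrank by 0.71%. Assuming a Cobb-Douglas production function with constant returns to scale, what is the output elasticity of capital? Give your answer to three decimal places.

gY = gA + α·gK + (1−α)·gL, so gY − gA − gL = α(gK − gL).
-0.44 + 0.71 + 1.71 = α × (6.92 − (-1.71)).
1.98 = 8.63 α, so α = 0.22943.

α = 0.229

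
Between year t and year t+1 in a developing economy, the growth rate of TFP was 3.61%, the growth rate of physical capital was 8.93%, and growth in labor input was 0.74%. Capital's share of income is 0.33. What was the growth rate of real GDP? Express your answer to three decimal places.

Real GDP growth was 7.053%.

Labor's share = 1 − 0.33 = 0.67.
Physical capital: 0.33 × 8.93 = 2.9469 pp.
Labor input: 0.67 × 0.74 = 0.4958 pp.
Output growth = 3.61 + 3.4427 = 7.0527%.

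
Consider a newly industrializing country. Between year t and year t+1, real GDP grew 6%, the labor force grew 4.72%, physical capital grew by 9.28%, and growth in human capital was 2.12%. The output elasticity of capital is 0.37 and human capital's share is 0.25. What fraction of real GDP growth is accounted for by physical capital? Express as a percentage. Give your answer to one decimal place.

Physical capital accounted for 57.2% of growth.

Physical capital contributed 0.37 × 9.28 = 3.4336 pp.
Share of growth = 3.4336 / 6 × 100 = 57.227%.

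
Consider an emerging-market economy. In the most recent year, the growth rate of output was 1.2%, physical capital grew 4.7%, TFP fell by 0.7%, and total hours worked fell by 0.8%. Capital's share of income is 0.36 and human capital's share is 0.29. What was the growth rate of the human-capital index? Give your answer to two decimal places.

Labor's share = 1 − 0.36 − 0.29 = 0.35.
gY = gA + 0.36×4.7 + 0.35×(-0.8) + 0.29×g.
0.29×g = 1.2 + 0.7 − 1.412 = 0.488.
g = 0.488 / 0.29 = 1.6828%.

The human-capital index growth was 1.68%.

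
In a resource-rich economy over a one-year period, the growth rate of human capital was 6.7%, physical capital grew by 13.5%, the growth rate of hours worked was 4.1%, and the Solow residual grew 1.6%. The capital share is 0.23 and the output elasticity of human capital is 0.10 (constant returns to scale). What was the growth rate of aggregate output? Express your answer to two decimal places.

Aggregate output grew 8.12%.

Labor's share = 1 − 0.23 − 0.1 = 0.67.
Physical capital: 0.23 × 13.5 = 3.105 pp.
Human capital: 0.1 × 6.7 = 0.67 pp.
Hours worked: 0.67 × 4.1 = 2.747 pp.
Output growth = 1.6 + 6.522 = 8.122%.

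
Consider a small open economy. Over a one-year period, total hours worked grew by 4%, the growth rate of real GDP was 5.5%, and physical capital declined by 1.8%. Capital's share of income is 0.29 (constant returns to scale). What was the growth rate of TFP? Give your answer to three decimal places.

Labor's share = 1 − 0.29 = 0.71.
Physical capital: 0.29 × (-1.8) = -0.522 pp.
Total hours worked: 0.71 × 4 = 2.84 pp.
TFP growth = 5.5 − 2.318 = 3.182%.

3.182%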